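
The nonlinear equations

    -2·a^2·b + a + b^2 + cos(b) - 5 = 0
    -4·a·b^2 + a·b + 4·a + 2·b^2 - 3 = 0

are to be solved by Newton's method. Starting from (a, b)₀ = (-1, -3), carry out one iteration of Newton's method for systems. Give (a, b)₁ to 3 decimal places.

(-1.732, -0.956)

At (-1, -3): F = (8.01001, 50.000).
Jacobian J = [[-4·a·b + 1, -2·a^2 + 2·b - sin(b)], [-4·b^2 + b + 4, -8·a·b + a + 4·b]].
At the point, J = [[-11.000, -7.85888], [-35.000, -37.000]] (det J = 131.93920).
Solving J·Δ = −F gives Δ = (-0.732, 2.044).
Then the next iterate is (a, b)₁ = (-1.732, -0.956).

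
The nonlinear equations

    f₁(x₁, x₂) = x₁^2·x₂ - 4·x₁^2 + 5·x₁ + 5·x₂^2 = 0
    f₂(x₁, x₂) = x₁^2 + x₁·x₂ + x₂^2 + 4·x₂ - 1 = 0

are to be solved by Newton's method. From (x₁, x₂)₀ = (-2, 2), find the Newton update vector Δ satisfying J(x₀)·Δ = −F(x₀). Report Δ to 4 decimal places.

At (-2, 2): F = (2.0000, 11.0000).
Jacobian J = [[2·x₁·x₂ - 8·x₁ + 5, x₁^2 + 10·x₂], [2·x₁ + x₂, x₁ + 2·x₂ + 4]].
At the point, J = [[13.0000, 24.0000], [-2.0000, 6.0000]] (det J = 126.0000).
Solving J·Δ = −F gives Δ = (2.0000, -1.1667).

(2.0000, -1.1667)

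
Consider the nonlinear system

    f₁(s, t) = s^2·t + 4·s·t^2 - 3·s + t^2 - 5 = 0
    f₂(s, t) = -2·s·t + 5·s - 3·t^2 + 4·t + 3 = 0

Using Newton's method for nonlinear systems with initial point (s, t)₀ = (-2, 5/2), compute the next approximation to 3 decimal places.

At (-2, 5/2): F = (-32.750, -5.750).
Jacobian J = [[2·s·t + 4·t^2 - 3, s^2 + 8·s·t + 2·t], [-2·t + 5, -2·s - 6·t + 4]].
At the point, J = [[12.000, -31.000], [0.000, -7.000]] (det J = -84.000).
Solving J·Δ = −F gives Δ = (0.607, -0.821).
Then the next iterate is (s, t)₁ = (-1.393, 1.679).

(-1.393, 1.679)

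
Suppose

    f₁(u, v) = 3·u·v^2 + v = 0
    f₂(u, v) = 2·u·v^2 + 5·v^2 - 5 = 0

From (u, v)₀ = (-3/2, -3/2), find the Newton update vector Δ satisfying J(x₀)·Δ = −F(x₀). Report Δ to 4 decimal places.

(0.7281, 0.4628)

At (-3/2, -3/2): F = (-11.6250, -0.5000).
Jacobian J = [[3·v^2, 6·u·v + 1], [2·v^2, 4·u·v + 10·v]].
At the point, J = [[6.7500, 14.5000], [4.5000, -6.0000]] (det J = -105.7500).
Solving J·Δ = −F gives Δ = (0.7281, 0.4628).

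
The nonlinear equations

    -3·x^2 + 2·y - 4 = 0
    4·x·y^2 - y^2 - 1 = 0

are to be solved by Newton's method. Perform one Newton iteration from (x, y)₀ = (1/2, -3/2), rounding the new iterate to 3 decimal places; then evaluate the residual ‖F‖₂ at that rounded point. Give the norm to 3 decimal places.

At (1/2, -3/2): F = (-7.750, 1.250).
Jacobian J = [[-6·x, 2], [4·y^2, 8·x·y - 2·y]].
At the point, J = [[-3.000, 2.000], [9.000, -3.000]] (det J = -9.000).
Solving J·Δ = −F gives Δ = (2.306, 7.333).
Then the next iterate is (x, y)₁ = (2.806, 5.833).
Re-evaluating at (2.806, 5.833): F = (-15.95491, 346.86024), so ‖F‖₂ = 347.227.

347.227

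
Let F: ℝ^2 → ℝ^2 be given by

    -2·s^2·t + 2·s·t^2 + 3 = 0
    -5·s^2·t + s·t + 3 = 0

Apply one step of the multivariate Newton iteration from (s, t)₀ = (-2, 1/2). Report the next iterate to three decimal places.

(-0.074, 1.056)

At (-2, 1/2): F = (-2.000, -8.000).
Jacobian J = [[-4·s·t + 2·t^2, -2·s^2 + 4·s·t], [-10·s·t + t, -5·s^2 + s]].
At the point, J = [[4.500, -12.000], [10.500, -22.000]] (det J = 27.000).
Solving J·Δ = −F gives Δ = (1.926, 0.556).
Then the next iterate is (s, t)₁ = (-0.074, 1.056).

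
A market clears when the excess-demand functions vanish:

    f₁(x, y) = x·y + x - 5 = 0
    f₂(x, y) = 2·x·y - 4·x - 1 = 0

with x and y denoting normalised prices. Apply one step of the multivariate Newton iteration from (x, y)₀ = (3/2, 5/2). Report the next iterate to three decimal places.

(1.500, 2.333)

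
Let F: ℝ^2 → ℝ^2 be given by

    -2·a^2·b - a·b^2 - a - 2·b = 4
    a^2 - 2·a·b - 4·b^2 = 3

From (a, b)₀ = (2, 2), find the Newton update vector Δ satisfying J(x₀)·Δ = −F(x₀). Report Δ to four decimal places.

At (2, 2): F = (-34.0000, -23.0000).
Jacobian J = [[-4·a·b - b^2 - 1, -2·a^2 - 2·a·b - 2], [2·a - 2·b, -2·a - 8·b]].
At the point, J = [[-21.0000, -18.0000], [0.0000, -20.0000]] (det J = 420.0000).
Solving J·Δ = −F gives Δ = (-0.6333, -1.1500).

(-0.6333, -1.1500)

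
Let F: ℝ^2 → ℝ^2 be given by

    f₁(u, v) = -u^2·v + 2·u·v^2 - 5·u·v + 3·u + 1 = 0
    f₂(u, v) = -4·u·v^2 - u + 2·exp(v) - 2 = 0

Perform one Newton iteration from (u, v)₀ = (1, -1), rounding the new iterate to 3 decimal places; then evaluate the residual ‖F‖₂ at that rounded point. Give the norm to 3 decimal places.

3.305

At (1, -1): F = (12.000, -6.26424).
Jacobian J = [[-2·u·v + 2·v^2 - 5·v + 3, -u^2 + 4·u·v - 5·u], [-4·v^2 - 1, -8·u·v + 2·exp(v)]].
At the point, J = [[12.000, -10.000], [-5.000, 8.73576]] (det J = 54.82911).
Solving J·Δ = −F gives Δ = (-0.769, 0.277).
Then the next iterate is (u, v)₁ = (0.231, -0.723).
Re-evaluating at (0.231, -0.723): F = (2.80815, -1.74341), so ‖F‖₂ = 3.305.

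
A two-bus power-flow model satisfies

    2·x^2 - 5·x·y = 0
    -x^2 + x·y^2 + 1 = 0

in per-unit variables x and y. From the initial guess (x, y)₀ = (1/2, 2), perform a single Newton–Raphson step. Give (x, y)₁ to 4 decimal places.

At (1/2, 2): F = (-4.5000, 2.7500).
Jacobian J = [[4·x - 5·y, -5·x], [-2·x + y^2, 2·x·y]].
At the point, J = [[-8.0000, -2.5000], [3.0000, 2.0000]] (det J = -8.5000).
Solving J·Δ = −F gives Δ = (-0.2500, -1.0000).
Then the next iterate is (x, y)₁ = (0.2500, 1.0000).

(0.2500, 1.0000)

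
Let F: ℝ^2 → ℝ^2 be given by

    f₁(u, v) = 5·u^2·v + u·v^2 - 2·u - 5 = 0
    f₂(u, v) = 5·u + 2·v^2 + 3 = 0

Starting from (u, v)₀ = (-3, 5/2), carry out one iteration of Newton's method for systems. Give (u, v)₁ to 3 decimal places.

(-1.913, 1.906)

At (-3, 5/2): F = (94.750, 0.500).
Jacobian J = [[10·u·v + v^2 - 2, 5·u^2 + 2·u·v], [5, 4·v]].
At the point, J = [[-70.750, 30.000], [5.000, 10.000]] (det J = -857.500).
Solving J·Δ = −F gives Δ = (1.087, -0.594).
Then the next iterate is (u, v)₁ = (-1.913, 1.906).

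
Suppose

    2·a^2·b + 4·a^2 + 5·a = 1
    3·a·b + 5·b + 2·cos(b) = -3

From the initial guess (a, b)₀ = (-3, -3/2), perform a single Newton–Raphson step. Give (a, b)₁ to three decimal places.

At (-3, -3/2): F = (-7.000, 9.14147).
Jacobian J = [[4·a·b + 8·a + 5, 2·a^2], [3·b, 3·a - 2·sin(b) + 5]].
At the point, J = [[-1.000, 18.000], [-4.500, -2.00501]] (det J = 83.00501).
Solving J·Δ = −F gives Δ = (1.813, 0.490).
Then the next iterate is (a, b)₁ = (-1.187, -1.010).

(-1.187, -1.010)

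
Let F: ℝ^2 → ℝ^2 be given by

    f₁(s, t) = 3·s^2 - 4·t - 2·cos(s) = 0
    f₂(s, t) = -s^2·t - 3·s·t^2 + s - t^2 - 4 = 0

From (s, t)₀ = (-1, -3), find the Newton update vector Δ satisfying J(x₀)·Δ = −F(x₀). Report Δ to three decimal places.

(-4.159, 11.468)

At (-1, -3): F = (13.91940, 16.000).
Jacobian J = [[6·s + 2·sin(s), -4], [-2·s·t - 3·t^2 + 1, -s^2 - 6·s·t - 2·t]].
At the point, J = [[-7.68294, -4.000], [-32.000, -13.000]] (det J = -28.12175).
Solving J·Δ = −F gives Δ = (-4.159, 11.468).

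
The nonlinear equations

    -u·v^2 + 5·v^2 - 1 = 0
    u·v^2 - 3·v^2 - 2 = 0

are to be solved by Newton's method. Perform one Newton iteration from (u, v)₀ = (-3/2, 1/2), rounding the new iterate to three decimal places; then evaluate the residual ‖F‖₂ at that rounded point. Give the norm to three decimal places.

127.077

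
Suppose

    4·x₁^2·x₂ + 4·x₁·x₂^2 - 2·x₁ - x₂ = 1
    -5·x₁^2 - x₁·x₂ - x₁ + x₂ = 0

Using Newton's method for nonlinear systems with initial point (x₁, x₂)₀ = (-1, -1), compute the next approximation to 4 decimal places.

At (-1, -1): F = (-6.0000, -6.0000).
Jacobian J = [[8·x₁·x₂ + 4·x₂^2 - 2, 4·x₁^2 + 8·x₁·x₂ - 1], [-10·x₁ - x₂ - 1, -x₁ + 1]].
At the point, J = [[10.0000, 11.0000], [10.0000, 2.0000]] (det J = -90.0000).
Solving J·Δ = −F gives Δ = (0.6000, 0.0000).
Then the next iterate is (x₁, x₂)₁ = (-0.4000, -1.0000).

(-0.4000, -1.0000)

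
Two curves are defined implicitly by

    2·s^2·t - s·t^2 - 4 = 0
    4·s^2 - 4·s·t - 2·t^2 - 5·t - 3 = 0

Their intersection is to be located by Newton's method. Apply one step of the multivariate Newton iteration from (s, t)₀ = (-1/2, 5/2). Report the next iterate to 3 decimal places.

At (-1/2, 5/2): F = (0.375, -22.000).
Jacobian J = [[4·s·t - t^2, 2·s^2 - 2·s·t], [8·s - 4·t, -4·s - 4·t - 5]].
At the point, J = [[-11.250, 3.000], [-14.000, -13.000]] (det J = 188.250).
Solving J·Δ = −F gives Δ = (-0.325, -1.343).
Then the next iterate is (s, t)₁ = (-0.825, 1.157).

(-0.825, 1.157)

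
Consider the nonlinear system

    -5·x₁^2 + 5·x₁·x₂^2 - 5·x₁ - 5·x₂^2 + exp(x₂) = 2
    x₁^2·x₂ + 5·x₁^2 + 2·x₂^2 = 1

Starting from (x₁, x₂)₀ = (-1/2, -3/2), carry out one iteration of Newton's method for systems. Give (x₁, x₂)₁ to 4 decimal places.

At (-1/2, -3/2): F = (-17.401870, 4.3750).
Jacobian J = [[-10·x₁ + 5·x₂^2 - 5, 10·x₁·x₂ - 10·x₂ + exp(x₂)], [2·x₁·x₂ + 10·x₁, x₁^2 + 4·x₂]].
At the point, J = [[11.2500, 22.723130], [-3.5000, -5.7500]] (det J = 14.843456).
Solving J·Δ = −F gives Δ = (-0.0436, 0.7874).
Then the next iterate is (x₁, x₂)₁ = (-0.5436, -0.7126).

(-0.5436, -0.7126)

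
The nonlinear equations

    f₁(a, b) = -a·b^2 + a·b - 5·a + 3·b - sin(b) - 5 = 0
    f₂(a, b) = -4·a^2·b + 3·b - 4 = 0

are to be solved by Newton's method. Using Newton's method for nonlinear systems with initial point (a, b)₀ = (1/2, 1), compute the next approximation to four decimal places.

(-2.6295, -4.2590)

At (1/2, 1): F = (-5.341471, -2.0000).
Jacobian J = [[-b^2 + b - 5, -2·a·b + a - cos(b) + 3], [-8·a·b, -4·a^2 + 3]].
At the point, J = [[-5.0000, 1.959698], [-4.0000, 2.0000]] (det J = -2.161209).
Solving J·Δ = −F gives Δ = (-3.1295, -5.2590).
Then the next iterate is (a, b)₁ = (-2.6295, -4.2590).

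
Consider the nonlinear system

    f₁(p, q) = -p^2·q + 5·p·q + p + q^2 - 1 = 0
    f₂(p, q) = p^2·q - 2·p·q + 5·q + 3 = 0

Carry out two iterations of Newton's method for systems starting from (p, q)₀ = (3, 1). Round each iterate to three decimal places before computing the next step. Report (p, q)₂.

(3.526, -0.418)

At (3, 1): F = (9.000, 11.000).
Jacobian J = [[-2·p·q + 5·q + 1, -p^2 + 5·p + 2·q], [2·p·q - 2·q, p^2 - 2·p + 5]].
At the point, J = [[0.000, 8.000], [4.000, 8.000]] (det J = -32.000).
Solving J·Δ = −F gives Δ = (-0.500, -1.125).
Then the next iterate is (p, q)₁ = (2.500, -0.125).
Round to (2.500, -0.125) and repeat: F = (0.73438, 2.21875), J = [[1.000, 6.000], [-0.375, 6.250]].
Δ = (1.026, -0.293), so (p, q)₂ = (3.526, -0.418).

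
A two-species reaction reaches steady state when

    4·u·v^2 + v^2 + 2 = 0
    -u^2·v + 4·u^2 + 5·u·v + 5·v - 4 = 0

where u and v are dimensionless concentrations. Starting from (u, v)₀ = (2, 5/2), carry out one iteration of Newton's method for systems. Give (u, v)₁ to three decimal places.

(-0.039, 2.338)

At (2, 5/2): F = (58.250, 39.500).
Jacobian J = [[4·v^2, 8·u·v + 2·v], [-2·u·v + 8·u + 5·v, -u^2 + 5·u + 5]].
At the point, J = [[25.000, 45.000], [18.500, 11.000]] (det J = -557.500).
Solving J·Δ = −F gives Δ = (-2.039, -0.162).
Then the next iterate is (u, v)₁ = (-0.039, 2.338).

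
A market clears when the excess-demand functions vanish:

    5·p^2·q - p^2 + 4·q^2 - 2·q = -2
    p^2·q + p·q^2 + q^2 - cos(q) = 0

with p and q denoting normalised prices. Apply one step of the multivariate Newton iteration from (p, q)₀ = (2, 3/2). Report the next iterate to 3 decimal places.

(1.179, 1.078)

At (2, 3/2): F = (34.000, 12.67926).
Jacobian J = [[10·p·q - 2·p, 5·p^2 + 8·q - 2], [2·p·q + q^2, p^2 + 2·p·q + 2·q + sin(q)]].
At the point, J = [[26.000, 30.000], [8.250, 13.99749]] (det J = 116.43487).
Solving J·Δ = −F gives Δ = (-0.821, -0.422).
Then the next iterate is (p, q)₁ = (1.179, 1.078).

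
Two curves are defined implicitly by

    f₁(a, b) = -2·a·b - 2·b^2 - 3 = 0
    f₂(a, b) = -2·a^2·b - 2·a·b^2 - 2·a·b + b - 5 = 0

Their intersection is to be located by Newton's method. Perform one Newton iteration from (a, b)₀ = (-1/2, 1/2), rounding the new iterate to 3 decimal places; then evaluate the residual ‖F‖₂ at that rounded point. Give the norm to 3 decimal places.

27.233

At (-1/2, 1/2): F = (-3.000, -4.000).
Jacobian J = [[-2·b, -2·a - 4·b], [-4·a·b - 2·b^2 - 2·b, -2·a^2 - 4·a·b - 2·a + 1]].
At the point, J = [[-1.000, -1.000], [-0.500, 2.500]] (det J = -3.000).
Solving J·Δ = −F gives Δ = (-3.833, 0.833).
Then the next iterate is (a, b)₁ = (-4.333, 1.333).
Re-evaluating at (-4.333, 1.333): F = (4.998, -26.77056), so ‖F‖₂ = 27.233.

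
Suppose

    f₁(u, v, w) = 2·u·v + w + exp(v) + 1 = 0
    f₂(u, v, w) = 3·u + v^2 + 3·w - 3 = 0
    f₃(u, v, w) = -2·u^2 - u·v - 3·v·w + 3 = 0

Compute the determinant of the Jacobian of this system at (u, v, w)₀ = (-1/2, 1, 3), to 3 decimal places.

J = [[2·v, 2·u + exp(v), 1], [3, 2·v, 3], [-4·u - v, -u - 3·w, -3·v]].
At the point, J = [[2.000, 1.71828, 1.000], [3.000, 2.000, 3.000], [1.000, -8.500, -3.000]].
det J = 32.119.

32.119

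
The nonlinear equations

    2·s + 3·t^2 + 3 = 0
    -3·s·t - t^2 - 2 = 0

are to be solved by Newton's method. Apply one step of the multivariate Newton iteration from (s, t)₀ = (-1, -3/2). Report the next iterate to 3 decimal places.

At (-1, -3/2): F = (7.750, -8.750).
Jacobian J = [[2, 6·t], [-3·t, -3·s - 2·t]].
At the point, J = [[2.000, -9.000], [4.500, 6.000]] (det J = 52.500).
Solving J·Δ = −F gives Δ = (0.614, 0.998).
Then the next iterate is (s, t)₁ = (-0.386, -0.502).

(-0.386, -0.502)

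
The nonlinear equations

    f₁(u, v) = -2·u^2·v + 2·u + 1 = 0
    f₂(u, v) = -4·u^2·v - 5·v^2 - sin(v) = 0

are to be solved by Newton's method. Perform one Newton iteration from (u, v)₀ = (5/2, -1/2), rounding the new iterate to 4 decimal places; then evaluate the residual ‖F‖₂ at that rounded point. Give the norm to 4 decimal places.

49.8338

At (5/2, -1/2): F = (12.2500, 11.729426).
Jacobian J = [[-4·u·v + 2, -2·u^2], [-8·u·v, -4·u^2 - 10·v - cos(v)]].
At the point, J = [[7.0000, -12.5000], [10.0000, -20.877583]] (det J = -21.143078).
Solving J·Δ = −F gives Δ = (-5.1616, -1.9105).
Then the next iterate is (u, v)₁ = (-2.6616, -2.4105).
Re-evaluating at (-2.6616, -2.4105): F = (29.829316, 39.920165), so ‖F‖₂ = 49.8338.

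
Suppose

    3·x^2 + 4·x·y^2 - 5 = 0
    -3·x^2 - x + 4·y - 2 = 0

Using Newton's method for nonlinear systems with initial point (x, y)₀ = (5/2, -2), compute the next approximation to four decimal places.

At (5/2, -2): F = (53.7500, -31.2500).
Jacobian J = [[6·x + 4·y^2, 8·x·y], [-6·x - 1, 4]].
At the point, J = [[31.0000, -40.0000], [-16.0000, 4.0000]] (det J = -516.0000).
Solving J·Δ = −F gives Δ = (-2.0058, -0.2108).
Then the next iterate is (x, y)₁ = (0.4942, -2.2108).

(0.4942, -2.2108)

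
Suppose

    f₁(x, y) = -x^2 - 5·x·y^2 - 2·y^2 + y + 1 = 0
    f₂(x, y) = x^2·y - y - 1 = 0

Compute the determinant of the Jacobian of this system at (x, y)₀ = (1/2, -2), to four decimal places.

J = [[-2·x - 5·y^2, -10·x·y - 4·y + 1], [2·x·y, x^2 - 1]].
At the point, J = [[-21.0000, 19.0000], [-2.0000, -0.7500]].
det J = 53.7500.

53.7500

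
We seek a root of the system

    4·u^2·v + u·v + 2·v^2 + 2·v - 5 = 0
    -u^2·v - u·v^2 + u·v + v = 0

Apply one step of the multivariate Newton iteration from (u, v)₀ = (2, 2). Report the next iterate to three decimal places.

(-2.115, 5.462)

At (2, 2): F = (43.000, -10.000).
Jacobian J = [[8·u·v + v, 4·u^2 + u + 4·v + 2], [-2·u·v - v^2 + v, -u^2 - 2·u·v + u + 1]].
At the point, J = [[34.000, 28.000], [-10.000, -9.000]] (det J = -26.000).
Solving J·Δ = −F gives Δ = (-4.115, 3.462).
Then the next iterate is (u, v)₁ = (-2.115, 5.462).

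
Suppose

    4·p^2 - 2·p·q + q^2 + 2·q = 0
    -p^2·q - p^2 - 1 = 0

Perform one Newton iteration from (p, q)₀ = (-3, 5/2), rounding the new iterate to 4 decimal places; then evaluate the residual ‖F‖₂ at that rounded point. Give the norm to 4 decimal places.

At (-3, 5/2): F = (62.2500, -32.5000).
Jacobian J = [[8·p - 2·q, -2·p + 2·q + 2], [-2·p·q - 2·p, -p^2]].
At the point, J = [[-29.0000, 13.0000], [21.0000, -9.0000]] (det J = -12.0000).
Solving J·Δ = −F gives Δ = (-11.4792, -30.3958).
Then the next iterate is (p, q)₁ = (-14.4792, -27.8958).
Re-evaluating at (-14.4792, -27.8958): F = (753.155253, 5637.630040), so ‖F‖₂ = 5687.7162.

5687.7162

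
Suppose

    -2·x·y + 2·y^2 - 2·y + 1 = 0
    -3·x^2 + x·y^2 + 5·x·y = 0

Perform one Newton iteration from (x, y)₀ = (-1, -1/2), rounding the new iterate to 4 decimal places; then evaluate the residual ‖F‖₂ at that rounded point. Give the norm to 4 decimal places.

5.7486

At (-1, -1/2): F = (1.5000, -0.7500).
Jacobian J = [[-2·y, -2·x + 4·y - 2], [-6·x + y^2 + 5·y, 2·x·y + 5·x]].
At the point, J = [[1.0000, -2.0000], [3.7500, -4.0000]] (det J = 3.5000).
Solving J·Δ = −F gives Δ = (2.1429, 1.8214).
Then the next iterate is (x, y)₁ = (1.1429, 1.3214).
Re-evaluating at (1.1429, 1.3214): F = (-1.171060, 5.628094), so ‖F‖₂ = 5.7486.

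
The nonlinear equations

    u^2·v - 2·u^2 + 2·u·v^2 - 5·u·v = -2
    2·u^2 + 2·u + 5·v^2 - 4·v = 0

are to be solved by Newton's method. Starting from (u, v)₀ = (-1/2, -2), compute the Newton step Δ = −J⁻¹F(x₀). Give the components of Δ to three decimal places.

(0.012, 1.146)

At (-1/2, -2): F = (-8.000, 27.500).
Jacobian J = [[2·u·v - 4·u + 2·v^2 - 5·v, u^2 + 4·u·v - 5·u], [4·u + 2, 10·v - 4]].
At the point, J = [[22.000, 6.750], [0.000, -24.000]] (det J = -528.000).
Solving J·Δ = −F gives Δ = (0.012, 1.146).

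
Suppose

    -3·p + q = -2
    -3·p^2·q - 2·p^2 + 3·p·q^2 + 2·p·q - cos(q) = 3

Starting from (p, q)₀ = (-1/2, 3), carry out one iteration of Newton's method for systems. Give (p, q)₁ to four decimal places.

(-4.4182, -15.2546)

At (-1/2, 3): F = (6.5000, -21.260008).
Jacobian J = [[-3, 1], [-6·p·q - 4·p + 3·q^2 + 2·q, -3·p^2 + 6·p·q + 2·p + sin(q)]].
At the point, J = [[-3.0000, 1.0000], [44.0000, -10.608880]] (det J = -12.173360).
Solving J·Δ = −F gives Δ = (-3.9182, -18.2546).
Then the next iterate is (p, q)₁ = (-4.4182, -15.2546).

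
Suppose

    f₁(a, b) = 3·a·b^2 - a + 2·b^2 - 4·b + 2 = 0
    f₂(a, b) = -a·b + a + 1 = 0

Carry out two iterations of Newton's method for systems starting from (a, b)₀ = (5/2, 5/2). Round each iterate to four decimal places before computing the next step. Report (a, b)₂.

At (5/2, 5/2): F = (48.8750, -2.7500).
Jacobian J = [[3·b^2 - 1, 6·a·b + 4·b - 4], [-b + 1, -a]].
At the point, J = [[17.7500, 43.5000], [-1.5000, -2.5000]] (det J = 20.8750).
Solving J·Δ = −F gives Δ = (0.1228, -1.1737).
Then the next iterate is (a, b)₁ = (2.6228, 1.3263).
Round to (2.6228, 1.3263) and repeat: F = (11.431223, 0.144180), J = [[4.277215, 22.176918], [-0.3263, -2.6228]].
Δ = (-8.3324, 1.0916), so (a, b)₂ = (-5.7096, 2.4179).

(-5.7096, 2.4179)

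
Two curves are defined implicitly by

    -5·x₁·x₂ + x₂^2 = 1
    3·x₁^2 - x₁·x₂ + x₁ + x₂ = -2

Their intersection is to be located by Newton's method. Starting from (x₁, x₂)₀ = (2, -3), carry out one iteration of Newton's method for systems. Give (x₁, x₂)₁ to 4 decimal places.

(0.8963, -1.6598)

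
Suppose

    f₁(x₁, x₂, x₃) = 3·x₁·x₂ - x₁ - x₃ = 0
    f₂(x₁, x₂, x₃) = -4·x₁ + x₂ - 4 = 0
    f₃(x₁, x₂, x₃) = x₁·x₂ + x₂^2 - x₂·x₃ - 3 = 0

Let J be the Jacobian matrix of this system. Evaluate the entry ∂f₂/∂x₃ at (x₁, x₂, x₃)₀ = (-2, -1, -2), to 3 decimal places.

0.000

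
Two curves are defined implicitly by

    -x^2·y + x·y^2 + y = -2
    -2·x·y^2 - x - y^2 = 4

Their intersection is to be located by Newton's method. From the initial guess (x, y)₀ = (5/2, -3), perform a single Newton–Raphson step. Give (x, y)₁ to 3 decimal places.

At (5/2, -3): F = (40.250, -60.500).
Jacobian J = [[-2·x·y + y^2, -x^2 + 2·x·y + 1], [-2·y^2 - 1, -4·x·y - 2·y]].
At the point, J = [[24.000, -20.250], [-19.000, 36.000]] (det J = 479.250).
Solving J·Δ = −F gives Δ = (-0.467, 1.434).
Then the next iterate is (x, y)₁ = (2.033, -1.566).

(2.033, -1.566)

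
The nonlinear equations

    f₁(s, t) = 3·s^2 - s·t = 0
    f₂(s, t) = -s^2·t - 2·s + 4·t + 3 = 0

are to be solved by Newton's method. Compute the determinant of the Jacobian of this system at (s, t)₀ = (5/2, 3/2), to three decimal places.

-54.125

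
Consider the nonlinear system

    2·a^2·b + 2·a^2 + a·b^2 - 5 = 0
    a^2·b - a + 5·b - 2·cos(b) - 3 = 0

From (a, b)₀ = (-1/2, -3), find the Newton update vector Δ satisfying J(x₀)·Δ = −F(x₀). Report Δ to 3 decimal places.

At (-1/2, -3): F = (-10.500, -16.27002).
Jacobian J = [[4·a·b + 4·a + b^2, 2·a^2 + 2·a·b], [2·a·b - 1, a^2 + 2·sin(b) + 5]].
At the point, J = [[13.000, 3.500], [2.000, 4.96776]] (det J = 57.58088).
Solving J·Δ = −F gives Δ = (-0.083, 3.309).

(-0.083, 3.309)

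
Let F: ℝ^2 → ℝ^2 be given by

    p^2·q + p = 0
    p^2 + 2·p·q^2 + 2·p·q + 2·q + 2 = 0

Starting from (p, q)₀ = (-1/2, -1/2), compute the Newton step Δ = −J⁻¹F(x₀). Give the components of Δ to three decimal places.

At (-1/2, -1/2): F = (-0.625, 1.500).
Jacobian J = [[2·p·q + 1, p^2], [2·p + 2·q^2 + 2·q, 4·p·q + 2·p + 2]].
At the point, J = [[1.500, 0.250], [-1.500, 2.000]] (det J = 3.375).
Solving J·Δ = −F gives Δ = (0.481, -0.389).

(0.481, -0.389)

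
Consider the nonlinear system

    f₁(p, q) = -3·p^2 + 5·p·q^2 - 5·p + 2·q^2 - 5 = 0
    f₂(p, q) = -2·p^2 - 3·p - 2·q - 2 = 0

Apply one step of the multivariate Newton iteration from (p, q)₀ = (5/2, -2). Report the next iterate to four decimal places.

(1.0577, -1.6250)

At (5/2, -2): F = (21.7500, -18.0000).
Jacobian J = [[-6·p + 5·q^2 - 5, 10·p·q + 4·q], [-4·p - 3, -2]].
At the point, J = [[0.0000, -58.0000], [-13.0000, -2.0000]] (det J = -754.0000).
Solving J·Δ = −F gives Δ = (-1.4423, 0.3750).
Then the next iterate is (p, q)₁ = (1.0577, -1.6250).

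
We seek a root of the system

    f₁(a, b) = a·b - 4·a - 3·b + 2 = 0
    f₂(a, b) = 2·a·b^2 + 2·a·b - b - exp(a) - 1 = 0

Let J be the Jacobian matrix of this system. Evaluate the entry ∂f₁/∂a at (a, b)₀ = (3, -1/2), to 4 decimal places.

∂f₁/∂a = b - 4.
At (3, -1/2) this is -4.5000.

-4.5000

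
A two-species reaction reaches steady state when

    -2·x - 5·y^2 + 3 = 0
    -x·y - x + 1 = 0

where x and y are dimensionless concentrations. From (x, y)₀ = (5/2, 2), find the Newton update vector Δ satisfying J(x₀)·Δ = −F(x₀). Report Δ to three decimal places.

(-1.364, -0.964)

At (5/2, 2): F = (-22.000, -6.500).
Jacobian J = [[-2, -10·y], [-y - 1, -x]].
At the point, J = [[-2.000, -20.000], [-3.000, -2.500]] (det J = -55.000).
Solving J·Δ = −F gives Δ = (-1.364, -0.964).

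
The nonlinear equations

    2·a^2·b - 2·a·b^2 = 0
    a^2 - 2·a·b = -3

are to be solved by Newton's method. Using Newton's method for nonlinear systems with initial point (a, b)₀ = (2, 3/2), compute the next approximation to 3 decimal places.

At (2, 3/2): F = (3.000, 1.000).
Jacobian J = [[4·a·b - 2·b^2, 2·a^2 - 4·a·b], [2·a - 2·b, -2·a]].
At the point, J = [[7.500, -4.000], [1.000, -4.000]] (det J = -26.000).
Solving J·Δ = −F gives Δ = (-0.308, 0.173).
Then the next iterate is (a, b)₁ = (1.692, 1.673).

(1.692, 1.673)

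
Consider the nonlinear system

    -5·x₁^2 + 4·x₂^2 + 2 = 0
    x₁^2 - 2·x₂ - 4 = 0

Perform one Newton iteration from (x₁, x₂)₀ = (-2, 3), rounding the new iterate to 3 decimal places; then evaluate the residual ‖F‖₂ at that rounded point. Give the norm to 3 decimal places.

At (-2, 3): F = (18.000, -6.000).
Jacobian J = [[-10·x₁, 8·x₂], [2·x₁, -2]].
At the point, J = [[20.000, 24.000], [-4.000, -2.000]] (det J = 56.000).
Solving J·Δ = −F gives Δ = (-1.929, 0.857).
Then the next iterate is (x₁, x₂)₁ = (-3.929, 3.857).
Re-evaluating at (-3.929, 3.857): F = (-15.67941, 3.72304), so ‖F‖₂ = 16.115.

16.115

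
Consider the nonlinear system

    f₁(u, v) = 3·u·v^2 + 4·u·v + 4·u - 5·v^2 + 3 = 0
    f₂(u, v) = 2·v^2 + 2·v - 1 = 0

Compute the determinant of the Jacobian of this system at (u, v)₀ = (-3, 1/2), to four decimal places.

J = [[3·v^2 + 4·v + 4, 6·u·v + 4·u - 10·v], [0, 4·v + 2]].
At the point, J = [[6.7500, -26.0000], [0.0000, 4.0000]].
det J = 27.0000.

27.0000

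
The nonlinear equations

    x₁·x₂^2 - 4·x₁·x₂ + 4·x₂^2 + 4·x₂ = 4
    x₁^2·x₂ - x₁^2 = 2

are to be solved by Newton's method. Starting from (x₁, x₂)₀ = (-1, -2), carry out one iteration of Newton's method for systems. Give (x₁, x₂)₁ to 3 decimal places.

(-0.222, -1.667)

At (-1, -2): F = (-8.000, -5.000).
Jacobian J = [[x₂^2 - 4·x₂, 2·x₁·x₂ - 4·x₁ + 8·x₂ + 4], [2·x₁·x₂ - 2·x₁, x₁^2]].
At the point, J = [[12.000, -4.000], [6.000, 1.000]] (det J = 36.000).
Solving J·Δ = −F gives Δ = (0.778, 0.333).
Then the next iterate is (x₁, x₂)₁ = (-0.222, -1.667).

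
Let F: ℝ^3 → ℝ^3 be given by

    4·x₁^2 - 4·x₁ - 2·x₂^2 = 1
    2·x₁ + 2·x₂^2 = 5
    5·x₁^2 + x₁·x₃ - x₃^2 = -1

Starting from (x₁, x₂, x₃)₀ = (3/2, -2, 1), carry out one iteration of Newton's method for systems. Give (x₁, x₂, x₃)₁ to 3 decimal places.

At (3/2, -2, 1): F = (-6.000, 6.000, 12.750).
Jacobian J = [[8·x₁ - 4, -4·x₂, 0], [2, 4·x₂, 0], [10·x₁ + x₃, 0, x₁ - 2·x₃]].
At the point, J = [[8.000, 8.000, 0.000], [2.000, -8.000, 0.000], [16.000, 0.000, -0.500]] (det J = 40.000).
Solving J·Δ = −F gives Δ = (0.000, 0.750, 25.500).
Then the next iterate is (x₁, x₂, x₃)₁ = (1.500, -1.250, 26.500).

(1.500, -1.250, 26.500)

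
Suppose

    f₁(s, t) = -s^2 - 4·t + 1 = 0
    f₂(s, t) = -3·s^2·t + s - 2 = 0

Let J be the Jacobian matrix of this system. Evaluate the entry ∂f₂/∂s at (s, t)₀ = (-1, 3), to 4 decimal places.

19.0000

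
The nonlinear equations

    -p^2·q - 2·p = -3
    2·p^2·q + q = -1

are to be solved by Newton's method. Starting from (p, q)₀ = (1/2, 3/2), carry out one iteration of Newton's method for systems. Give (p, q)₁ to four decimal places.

(1.2222, -2.1111)

At (1/2, 3/2): F = (1.6250, 3.2500).
Jacobian J = [[-2·p·q - 2, -p^2], [4·p·q, 2·p^2 + 1]].
At the point, J = [[-3.5000, -0.2500], [3.0000, 1.5000]] (det J = -4.5000).
Solving J·Δ = −F gives Δ = (0.7222, -3.6111).
Then the next iterate is (p, q)₁ = (1.2222, -2.1111).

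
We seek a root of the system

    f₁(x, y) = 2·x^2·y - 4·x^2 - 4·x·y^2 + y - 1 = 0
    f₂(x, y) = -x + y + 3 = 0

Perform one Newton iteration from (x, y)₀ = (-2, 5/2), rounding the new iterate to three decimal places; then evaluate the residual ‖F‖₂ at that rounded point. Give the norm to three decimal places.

2921.472

At (-2, 5/2): F = (55.500, 7.500).
Jacobian J = [[4·x·y - 8·x - 4·y^2, 2·x^2 - 8·x·y + 1], [-1, 1]].
At the point, J = [[-29.000, 49.000], [-1.000, 1.000]] (det J = 20.000).
Solving J·Δ = −F gives Δ = (15.600, 8.100).
Then the next iterate is (x, y)₁ = (13.600, 10.600).
Re-evaluating at (13.600, 10.600): F = (-2921.472, 0.000), so ‖F‖₂ = 2921.472.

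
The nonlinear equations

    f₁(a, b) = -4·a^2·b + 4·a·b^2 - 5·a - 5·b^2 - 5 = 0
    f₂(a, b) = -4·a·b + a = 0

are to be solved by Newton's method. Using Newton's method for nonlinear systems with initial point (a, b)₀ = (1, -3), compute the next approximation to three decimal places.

At (1, -3): F = (-7.000, 13.000).
Jacobian J = [[-8·a·b + 4·b^2 - 5, -4·a^2 + 8·a·b - 10·b], [-4·b + 1, -4·a]].
At the point, J = [[55.000, 2.000], [13.000, -4.000]] (det J = -246.000).
Solving J·Δ = −F gives Δ = (0.008, 3.276).
Then the next iterate is (a, b)₁ = (1.008, 0.276).

(1.008, 0.276)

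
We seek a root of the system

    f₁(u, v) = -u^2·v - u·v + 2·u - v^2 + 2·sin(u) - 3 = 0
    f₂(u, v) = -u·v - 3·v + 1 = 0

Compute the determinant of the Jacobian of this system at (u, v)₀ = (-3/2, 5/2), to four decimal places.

-25.0872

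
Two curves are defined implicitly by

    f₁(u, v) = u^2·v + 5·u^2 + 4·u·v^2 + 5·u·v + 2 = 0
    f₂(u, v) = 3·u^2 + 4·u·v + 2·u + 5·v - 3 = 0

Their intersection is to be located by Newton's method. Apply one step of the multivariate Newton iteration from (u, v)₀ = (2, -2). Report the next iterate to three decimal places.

At (2, -2): F = (26.000, -13.000).
Jacobian J = [[2·u·v + 10·u + 4·v^2 + 5·v, u^2 + 8·u·v + 5·u], [6·u + 4·v + 2, 4·u + 5]].
At the point, J = [[18.000, -18.000], [6.000, 13.000]] (det J = 342.000).
Solving J·Δ = −F gives Δ = (-0.304, 1.140).
Then the next iterate is (u, v)₁ = (1.696, -0.860).

(1.696, -0.860)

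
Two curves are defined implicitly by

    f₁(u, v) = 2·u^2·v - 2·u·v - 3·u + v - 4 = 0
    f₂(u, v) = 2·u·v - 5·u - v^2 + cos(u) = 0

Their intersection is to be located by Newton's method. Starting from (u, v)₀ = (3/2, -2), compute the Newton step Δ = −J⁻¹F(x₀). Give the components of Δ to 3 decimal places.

(-0.979, 1.091)

At (3/2, -2): F = (-13.500, -17.42926).
Jacobian J = [[4·u·v - 2·v - 3, 2·u^2 - 2·u + 1], [2·v - sin(u) - 5, 2·u - 2·v]].
At the point, J = [[-11.000, 2.500], [-9.99749, 7.000]] (det J = -52.00626).
Solving J·Δ = −F gives Δ = (-0.979, 1.091).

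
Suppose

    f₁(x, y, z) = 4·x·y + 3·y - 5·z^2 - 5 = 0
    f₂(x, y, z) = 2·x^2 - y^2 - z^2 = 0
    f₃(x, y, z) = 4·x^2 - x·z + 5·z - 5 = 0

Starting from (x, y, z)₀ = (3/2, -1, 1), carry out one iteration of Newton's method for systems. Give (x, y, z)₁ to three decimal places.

At (3/2, -1, 1): F = (-19.000, 2.500, 7.500).
Jacobian J = [[4·y, 4·x + 3, -10·z], [4·x, -2·y, -2·z], [8·x - z, 0, -x + 5]].
At the point, J = [[-4.000, 9.000, -10.000], [6.000, 2.000, -2.000], [11.000, 0.000, 3.500]] (det J = -195.000).
Solving J·Δ = −F gives Δ = (-1.009, 2.805, 1.028).
Then the next iterate is (x, y, z)₁ = (0.491, 1.805, 2.028).

(0.491, 1.805, 2.028)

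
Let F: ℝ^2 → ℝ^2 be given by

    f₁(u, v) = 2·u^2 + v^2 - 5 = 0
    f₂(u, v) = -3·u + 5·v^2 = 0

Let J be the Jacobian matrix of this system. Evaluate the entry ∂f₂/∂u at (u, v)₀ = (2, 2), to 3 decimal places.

-3.000

∂f₂/∂u = -3.
At (2, 2) this is -3.000.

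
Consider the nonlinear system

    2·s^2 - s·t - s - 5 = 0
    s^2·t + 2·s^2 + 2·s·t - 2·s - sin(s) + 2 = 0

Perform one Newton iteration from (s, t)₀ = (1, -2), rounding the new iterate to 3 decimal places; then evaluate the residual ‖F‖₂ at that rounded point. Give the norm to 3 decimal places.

At (1, -2): F = (-2.000, -4.84147).
Jacobian J = [[4·s - t - 1, -s], [2·s·t + 4·s + 2·t - cos(s) - 2, s^2 + 2·s]].
At the point, J = [[5.000, -1.000], [-6.54030, 3.000]] (det J = 8.45970).
Solving J·Δ = −F gives Δ = (1.282, 4.408).
Then the next iterate is (s, t)₁ = (2.282, 2.408).
Re-evaluating at (2.282, 2.408): F = (-2.36201, 30.62330), so ‖F‖₂ = 30.714.

30.714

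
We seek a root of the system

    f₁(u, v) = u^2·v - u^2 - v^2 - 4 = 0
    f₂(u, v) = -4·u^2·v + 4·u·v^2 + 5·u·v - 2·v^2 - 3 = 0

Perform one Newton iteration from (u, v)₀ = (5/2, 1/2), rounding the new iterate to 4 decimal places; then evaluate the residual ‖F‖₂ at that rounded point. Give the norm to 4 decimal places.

5.2471

At (5/2, 1/2): F = (-7.3750, -7.2500).
Jacobian J = [[2·u·v - 2·u, u^2 - 2·v], [-8·u·v + 4·v^2 + 5·v, -4·u^2 + 8·u·v + 5·u - 4·v]].
At the point, J = [[-2.5000, 5.2500], [-6.5000, -4.5000]] (det J = 45.3750).
Solving J·Δ = −F gives Δ = (-1.5702, 0.6570).
Then the next iterate is (u, v)₁ = (0.9298, 1.1570).
Re-evaluating at (0.9298, 1.1570): F = (-5.202918, 0.679263), so ‖F‖₂ = 5.2471.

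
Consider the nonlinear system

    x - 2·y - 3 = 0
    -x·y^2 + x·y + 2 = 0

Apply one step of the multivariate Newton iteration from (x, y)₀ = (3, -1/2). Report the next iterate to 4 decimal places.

At (3, -1/2): F = (1.0000, -0.2500).
Jacobian J = [[1, -2], [-y^2 + y, -2·x·y + x]].
At the point, J = [[1.0000, -2.0000], [-0.7500, 6.0000]] (det J = 4.5000).
Solving J·Δ = −F gives Δ = (-1.2222, -0.1111).
Then the next iterate is (x, y)₁ = (1.7778, -0.6111).

(1.7778, -0.6111)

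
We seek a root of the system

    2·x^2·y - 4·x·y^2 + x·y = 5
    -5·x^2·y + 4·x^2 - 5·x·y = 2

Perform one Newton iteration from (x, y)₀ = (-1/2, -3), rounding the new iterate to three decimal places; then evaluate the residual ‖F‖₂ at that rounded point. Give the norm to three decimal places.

At (-1/2, -3): F = (13.000, -4.750).
Jacobian J = [[4·x·y - 4·y^2 + y, 2·x^2 - 8·x·y + x], [-10·x·y + 8·x - 5·y, -5·x^2 - 5·x]].
At the point, J = [[-33.000, -12.000], [-4.000, 1.250]] (det J = -89.250).
Solving J·Δ = −F gives Δ = (-0.457, 2.339).
Then the next iterate is (x, y)₁ = (-0.957, -0.661).
Re-evaluating at (-0.957, -0.661): F = (-3.90564, 1.52739), so ‖F‖₂ = 4.194.

4.194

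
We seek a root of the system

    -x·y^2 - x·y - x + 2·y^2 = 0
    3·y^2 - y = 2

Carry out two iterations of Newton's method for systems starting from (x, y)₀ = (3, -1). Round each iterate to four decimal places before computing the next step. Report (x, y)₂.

(1.1585, -0.6680)

At (3, -1): F = (-1.0000, 2.0000).
Jacobian J = [[-y^2 - y - 1, -2·x·y - x + 4·y], [0, 6·y - 1]].
At the point, J = [[-1.0000, -1.0000], [0.0000, -7.0000]] (det J = 7.0000).
Solving J·Δ = −F gives Δ = (-1.2857, 0.2857).
Then the next iterate is (x, y)₁ = (1.7143, -0.7143).
Round to (1.7143, -0.7143) and repeat: F = (-0.344004, 0.244973), J = [[-0.795924, -2.122451], [0.0000, -5.2858]].
Δ = (-0.5558, 0.0463), so (x, y)₂ = (1.1585, -0.6680).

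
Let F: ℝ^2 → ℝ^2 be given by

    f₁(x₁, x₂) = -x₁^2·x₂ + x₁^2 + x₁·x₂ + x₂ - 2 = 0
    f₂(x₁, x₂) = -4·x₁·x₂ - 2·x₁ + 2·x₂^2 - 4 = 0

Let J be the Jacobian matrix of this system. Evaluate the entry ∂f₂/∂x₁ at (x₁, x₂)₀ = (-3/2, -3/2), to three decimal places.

4.000

∂f₂/∂x₁ = -4·x₂ - 2.
At (-3/2, -3/2) this is 4.000.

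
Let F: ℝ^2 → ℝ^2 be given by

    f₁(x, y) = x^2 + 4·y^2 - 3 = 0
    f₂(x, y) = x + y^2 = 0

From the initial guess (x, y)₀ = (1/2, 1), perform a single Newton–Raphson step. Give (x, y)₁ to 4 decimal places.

(-1.0833, 1.0417)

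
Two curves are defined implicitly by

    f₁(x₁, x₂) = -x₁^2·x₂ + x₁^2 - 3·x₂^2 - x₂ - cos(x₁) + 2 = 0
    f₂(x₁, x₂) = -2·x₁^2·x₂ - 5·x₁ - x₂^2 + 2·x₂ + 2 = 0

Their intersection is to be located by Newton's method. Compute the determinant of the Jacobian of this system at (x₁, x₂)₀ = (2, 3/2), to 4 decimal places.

-228.1837

J = [[-2·x₁·x₂ + 2·x₁ + sin(x₁), -x₁^2 - 6·x₂ - 1], [-4·x₁·x₂ - 5, -2·x₁^2 - 2·x₂ + 2]].
At the point, J = [[-1.090703, -14.0000], [-17.0000, -9.0000]].
det J = -228.1837.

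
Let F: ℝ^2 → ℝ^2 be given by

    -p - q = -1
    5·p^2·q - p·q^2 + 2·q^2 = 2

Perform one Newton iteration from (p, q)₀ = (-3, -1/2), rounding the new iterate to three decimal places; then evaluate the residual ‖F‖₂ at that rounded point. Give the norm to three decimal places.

At (-3, -1/2): F = (4.500, -23.250).
Jacobian J = [[-1, -1], [10·p·q - q^2, 5·p^2 - 2·p·q + 4·q]].
At the point, J = [[-1.000, -1.000], [14.750, 40.000]] (det J = -25.250).
Solving J·Δ = −F gives Δ = (6.208, -1.708).
Then the next iterate is (p, q)₁ = (3.208, -2.208).
Re-evaluating at (3.208, -2.208): F = (0.000, -121.50487), so ‖F‖₂ = 121.505.

121.505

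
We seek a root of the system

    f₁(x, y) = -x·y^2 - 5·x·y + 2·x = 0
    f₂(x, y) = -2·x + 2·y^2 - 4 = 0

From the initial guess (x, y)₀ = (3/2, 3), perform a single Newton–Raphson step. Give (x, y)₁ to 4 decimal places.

(0.7778, 1.9630)

At (3/2, 3): F = (-33.0000, 11.0000).
Jacobian J = [[-y^2 - 5·y + 2, -2·x·y - 5·x], [-2, 4·y]].
At the point, J = [[-22.0000, -16.5000], [-2.0000, 12.0000]] (det J = -297.0000).
Solving J·Δ = −F gives Δ = (-0.7222, -1.0370).
Then the next iterate is (x, y)₁ = (0.7778, 1.9630).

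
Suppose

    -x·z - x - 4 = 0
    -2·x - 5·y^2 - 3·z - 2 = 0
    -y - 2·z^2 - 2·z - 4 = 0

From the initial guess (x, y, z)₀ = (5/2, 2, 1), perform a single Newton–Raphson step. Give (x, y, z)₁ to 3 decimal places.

(-0.128, 0.987, -0.498)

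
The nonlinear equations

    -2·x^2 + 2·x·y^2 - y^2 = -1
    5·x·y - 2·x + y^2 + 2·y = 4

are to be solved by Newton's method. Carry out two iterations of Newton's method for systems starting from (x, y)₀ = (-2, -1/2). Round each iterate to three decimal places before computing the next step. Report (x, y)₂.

(0.750, -2.506)

At (-2, -1/2): F = (-8.250, 4.250).
Jacobian J = [[-4·x + 2·y^2, 4·x·y - 2·y], [5·y - 2, 5·x + 2·y + 2]].
At the point, J = [[8.500, 5.000], [-4.500, -9.000]] (det J = -54.000).
Solving J·Δ = −F gives Δ = (0.981, -0.019).
Then the next iterate is (x, y)₁ = (-1.019, -0.519).
Round to (-1.019, -0.519) and repeat: F = (-1.89504, -0.08633), J = [[4.61472, 3.15344], [-4.595, -4.133]].
Δ = (1.769, -1.987), so (x, y)₂ = (0.750, -2.506).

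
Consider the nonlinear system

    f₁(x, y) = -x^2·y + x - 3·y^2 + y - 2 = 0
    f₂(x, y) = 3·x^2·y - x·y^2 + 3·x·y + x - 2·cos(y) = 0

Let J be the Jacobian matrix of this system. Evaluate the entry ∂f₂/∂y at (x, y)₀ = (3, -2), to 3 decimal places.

∂f₂/∂y = 3·x^2 - 2·x·y + 3·x + 2·sin(y).
At (3, -2) this is 46.181.

46.181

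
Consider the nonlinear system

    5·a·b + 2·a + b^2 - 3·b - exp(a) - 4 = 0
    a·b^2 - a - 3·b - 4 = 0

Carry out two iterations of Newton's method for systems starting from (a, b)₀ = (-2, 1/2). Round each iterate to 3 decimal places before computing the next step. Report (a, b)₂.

At (-2, 1/2): F = (-14.38534, -4.000).
Jacobian J = [[5·b - exp(a) + 2, 5·a + 2·b - 3], [b^2 - 1, 2·a·b - 3]].
At the point, J = [[4.36466, -12.000], [-0.750, -5.000]] (det J = -30.82332).
Solving J·Δ = −F gives Δ = (0.776, -0.916).
Then the next iterate is (a, b)₁ = (-1.224, -0.416).
Round to (-1.224, -0.416) and repeat: F = (-2.77508, -1.73982), J = [[-0.37405, -9.952], [-0.82694, -1.98163]].
Δ = (-1.578, -0.220), so (a, b)₂ = (-2.802, -0.636).

(-2.802, -0.636)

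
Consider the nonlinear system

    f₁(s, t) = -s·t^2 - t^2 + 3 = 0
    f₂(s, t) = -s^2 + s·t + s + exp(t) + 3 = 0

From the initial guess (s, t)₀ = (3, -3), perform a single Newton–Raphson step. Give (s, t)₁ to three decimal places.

At (3, -3): F = (-33.000, -11.95021).
Jacobian J = [[-t^2, -2·s·t - 2·t], [-2·s + t + 1, s + exp(t)]].
At the point, J = [[-9.000, 24.000], [-8.000, 3.04979]] (det J = 164.55192).
Solving J·Δ = −F gives Δ = (-1.131, 0.951).
Then the next iterate is (s, t)₁ = (1.869, -2.049).

(1.869, -2.049)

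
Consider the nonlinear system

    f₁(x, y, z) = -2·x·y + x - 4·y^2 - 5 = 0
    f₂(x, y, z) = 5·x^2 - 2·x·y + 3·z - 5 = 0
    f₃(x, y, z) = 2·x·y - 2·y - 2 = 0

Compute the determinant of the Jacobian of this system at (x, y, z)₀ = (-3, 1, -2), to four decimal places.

J = [[-2·y + 1, -2·x - 8·y, 0], [10·x - 2·y, -2·x, 3], [2·y, 2·x - 2, 0]].
At the point, J = [[-1.0000, -2.0000, 0.0000], [-32.0000, 6.0000, 3.0000], [2.0000, -8.0000, 0.0000]].
det J = -36.0000.

-36.0000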